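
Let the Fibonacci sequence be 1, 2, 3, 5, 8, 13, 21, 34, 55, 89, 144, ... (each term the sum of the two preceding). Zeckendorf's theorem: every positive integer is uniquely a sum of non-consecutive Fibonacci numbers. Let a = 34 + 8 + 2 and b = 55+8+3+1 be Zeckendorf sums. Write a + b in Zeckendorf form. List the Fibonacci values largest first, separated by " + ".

The two numbers are 44 and 67, so their sum is 111.
Repeatedly subtract the largest Fibonacci number that fits:
take 89 (≤ 111); 111 − 89 = 22
take 21 (≤ 22); 22 − 21 = 1
take 1 (≤ 1); 1 − 1 = 0

89 + 21 + 1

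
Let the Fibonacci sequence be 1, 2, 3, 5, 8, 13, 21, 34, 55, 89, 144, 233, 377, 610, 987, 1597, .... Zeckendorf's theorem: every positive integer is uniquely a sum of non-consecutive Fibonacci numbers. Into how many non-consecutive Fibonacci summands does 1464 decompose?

largest Fibonacci ≤ 1464 is 987; 1464 − 987 = 477
largest Fibonacci ≤ 477 is 377; 477 − 377 = 100
largest Fibonacci ≤ 100 is 89; 100 − 89 = 11
largest Fibonacci ≤ 11 is 8; 11 − 8 = 3
largest Fibonacci ≤ 3 is 3; 3 − 3 = 0
1464 = 987 + 377 + 89 + 8 + 3, which has 5 terms.

5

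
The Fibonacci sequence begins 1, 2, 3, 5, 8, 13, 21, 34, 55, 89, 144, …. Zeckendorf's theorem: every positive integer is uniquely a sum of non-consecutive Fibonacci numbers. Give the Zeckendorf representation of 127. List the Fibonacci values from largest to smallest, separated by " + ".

89 + 34 + 3 + 1

Greedy algorithm:
127 − 89 = 38
38 − 34 = 4
4 − 3 = 1
1 − 1 = 0
So 127 = 89 + 34 + 3 + 1, with no two terms consecutive in the sequence.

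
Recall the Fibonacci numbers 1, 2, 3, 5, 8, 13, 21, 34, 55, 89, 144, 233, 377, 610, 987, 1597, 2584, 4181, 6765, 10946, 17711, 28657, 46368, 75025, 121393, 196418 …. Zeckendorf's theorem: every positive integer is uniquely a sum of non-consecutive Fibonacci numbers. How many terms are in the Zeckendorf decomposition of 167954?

6

largest Fibonacci ≤ 167954 is 121393; 167954 − 121393 = 46561
largest Fibonacci ≤ 46561 is 46368; 46561 − 46368 = 193
largest Fibonacci ≤ 193 is 144; 193 − 144 = 49
largest Fibonacci ≤ 49 is 34; 49 − 34 = 15
largest Fibonacci ≤ 15 is 13; 15 − 13 = 2
largest Fibonacci ≤ 2 is 2; 2 − 2 = 0
167954 = 121393 + 46368 + 144 + 34 + 13 + 2, which has 6 terms.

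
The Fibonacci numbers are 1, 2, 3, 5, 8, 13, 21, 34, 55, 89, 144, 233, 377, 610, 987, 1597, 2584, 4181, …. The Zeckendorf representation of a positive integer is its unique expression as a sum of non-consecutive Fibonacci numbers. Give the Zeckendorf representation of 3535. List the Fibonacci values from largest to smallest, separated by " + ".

Repeatedly subtract the largest Fibonacci number that fits:
subtract 2584 from 3535: 951 remains
subtract 610 from 951: 341 remains
subtract 233 from 341: 108 remains
subtract 89 from 108: 19 remains
subtract 13 from 19: 6 remains
subtract 5 from 6: 1 remains
subtract 1 from 1: 0 remains
So 3535 = 2584 + 610 + 233 + 89 + 13 + 5 + 1, with no two terms consecutive in the sequence.

2584 + 610 + 233 + 89 + 13 + 5 + 1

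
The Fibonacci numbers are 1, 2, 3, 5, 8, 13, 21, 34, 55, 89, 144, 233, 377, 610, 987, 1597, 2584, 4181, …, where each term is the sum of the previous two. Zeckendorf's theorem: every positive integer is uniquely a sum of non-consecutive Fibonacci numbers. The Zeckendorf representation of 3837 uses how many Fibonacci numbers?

Greedily peel off the largest Fibonacci term at each step:
3837: greatest Fibonacci not exceeding it is 2584, leaving 1253
1253: greatest Fibonacci not exceeding it is 987, leaving 266
266: greatest Fibonacci not exceeding it is 233, leaving 33
33: greatest Fibonacci not exceeding it is 21, leaving 12
12: greatest Fibonacci not exceeding it is 8, leaving 4
4: greatest Fibonacci not exceeding it is 3, leaving 1
1: greatest Fibonacci not exceeding it is 1, leaving 0
3837 = 2584 + 987 + 233 + 21 + 8 + 3 + 1, which has 7 terms.

7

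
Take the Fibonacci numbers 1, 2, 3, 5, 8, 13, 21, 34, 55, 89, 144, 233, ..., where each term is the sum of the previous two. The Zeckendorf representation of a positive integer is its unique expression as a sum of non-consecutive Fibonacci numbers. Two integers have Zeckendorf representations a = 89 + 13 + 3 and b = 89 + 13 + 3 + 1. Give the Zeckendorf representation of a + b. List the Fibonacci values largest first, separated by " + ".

The two numbers are 105 and 106, so their sum is 211.
Greedily peel off the largest Fibonacci term at each step:
211 − 144 = 67
67 − 55 = 12
12 − 8 = 4
4 − 3 = 1
1 − 1 = 0

144 + 55 + 8 + 3 + 1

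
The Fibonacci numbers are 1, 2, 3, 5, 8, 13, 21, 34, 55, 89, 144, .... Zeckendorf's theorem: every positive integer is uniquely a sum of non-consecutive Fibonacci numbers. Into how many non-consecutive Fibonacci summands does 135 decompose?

5

89 ≤ 135 < 144, so take 89; remainder 46
34 ≤ 46 < 55, so take 34; remainder 12
8 ≤ 12 < 13, so take 8; remainder 4
3 ≤ 4 < 5, so take 3; remainder 1
1 ≤ 1 < 2, so take 1; remainder 0
135 = 89 + 34 + 8 + 3 + 1, which has 5 terms.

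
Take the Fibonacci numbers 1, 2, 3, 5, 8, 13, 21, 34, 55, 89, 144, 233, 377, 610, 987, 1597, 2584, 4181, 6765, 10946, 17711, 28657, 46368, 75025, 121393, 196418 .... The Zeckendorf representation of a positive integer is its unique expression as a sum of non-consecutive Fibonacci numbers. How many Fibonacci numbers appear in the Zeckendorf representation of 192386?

192386 − 121393 = 70993
70993 − 46368 = 24625
24625 − 17711 = 6914
6914 − 6765 = 149
149 − 144 = 5
5 − 5 = 0
192386 = 121393 + 46368 + 17711 + 6765 + 144 + 5, which has 6 terms.

6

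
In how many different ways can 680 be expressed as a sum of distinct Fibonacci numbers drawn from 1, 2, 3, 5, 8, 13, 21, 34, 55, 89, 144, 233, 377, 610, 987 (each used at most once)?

12

680 = 610+55+13+2 = 610+55+8+5+2 = 610+34+21+13+2 = 377+233+55+13+2 = … (8 more), for 12 in all.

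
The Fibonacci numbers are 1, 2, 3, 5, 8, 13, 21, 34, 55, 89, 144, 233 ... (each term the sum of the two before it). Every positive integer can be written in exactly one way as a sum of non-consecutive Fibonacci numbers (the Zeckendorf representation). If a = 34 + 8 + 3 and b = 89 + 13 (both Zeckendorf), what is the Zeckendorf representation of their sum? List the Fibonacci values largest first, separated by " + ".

The two numbers are 45 and 102, so their sum is 147.
Repeatedly subtract the largest Fibonacci number that fits:
147: greatest Fibonacci not exceeding it is 144, leaving 3
3: greatest Fibonacci not exceeding it is 3, leaving 0

144 + 3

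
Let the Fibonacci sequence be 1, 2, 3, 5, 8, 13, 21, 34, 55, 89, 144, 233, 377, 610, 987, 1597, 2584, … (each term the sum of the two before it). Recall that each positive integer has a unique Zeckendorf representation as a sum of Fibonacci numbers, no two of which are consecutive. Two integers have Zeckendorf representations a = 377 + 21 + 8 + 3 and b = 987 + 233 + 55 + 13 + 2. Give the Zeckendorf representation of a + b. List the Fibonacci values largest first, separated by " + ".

The two numbers are 409 and 1290, so their sum is 1699.
largest Fibonacci ≤ 1699 is 1597; 1699 − 1597 = 102
largest Fibonacci ≤ 102 is 89; 102 − 89 = 13
largest Fibonacci ≤ 13 is 13; 13 − 13 = 0

1597 + 89 + 13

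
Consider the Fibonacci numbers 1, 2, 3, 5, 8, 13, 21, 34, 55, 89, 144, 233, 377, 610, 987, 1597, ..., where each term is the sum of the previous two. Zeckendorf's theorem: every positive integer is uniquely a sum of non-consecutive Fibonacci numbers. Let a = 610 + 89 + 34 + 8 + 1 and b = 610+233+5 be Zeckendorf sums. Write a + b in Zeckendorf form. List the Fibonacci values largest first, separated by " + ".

The two numbers are 742 and 848, so their sum is 1590.
Repeatedly subtract the largest Fibonacci number that fits:
1590 − 987 = 603
603 − 377 = 226
226 − 144 = 82
82 − 55 = 27
27 − 21 = 6
6 − 5 = 1
1 − 1 = 0

987 + 377 + 144 + 55 + 21 + 5 + 1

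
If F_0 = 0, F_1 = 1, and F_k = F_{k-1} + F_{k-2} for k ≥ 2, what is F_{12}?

Iterating the recurrence up to F_{6} = 8 and F_{5} = 5:
F_{7} = F_{6} + F_{5} = 8 + 5 = 13
F_{8} = F_{7} + F_{6} = 13 + 8 = 21
F_{9} = F_{8} + F_{7} = 21 + 13 = 34
F_{10} = F_{9} + F_{8} = 34 + 21 = 55
F_{11} = F_{10} + F_{9} = 55 + 34 = 89
F_{12} = F_{11} + F_{10} = 89 + 55 = 144

144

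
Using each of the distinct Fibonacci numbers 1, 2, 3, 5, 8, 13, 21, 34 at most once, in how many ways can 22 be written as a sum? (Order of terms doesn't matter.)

3

Each representation comes from the Zeckendorf form by replacing some F_k with F_{k−1} + F_{k−2} where possible.
22 = 21+1 = 13+8+1 = 13+5+3+1 — 3 representations.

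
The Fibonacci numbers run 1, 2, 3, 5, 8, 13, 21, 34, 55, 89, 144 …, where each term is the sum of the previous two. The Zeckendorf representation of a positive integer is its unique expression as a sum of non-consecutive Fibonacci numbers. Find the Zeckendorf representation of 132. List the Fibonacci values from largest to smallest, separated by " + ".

Greedy algorithm:
largest Fibonacci ≤ 132 is 89; 132 − 89 = 43
largest Fibonacci ≤ 43 is 34; 43 − 34 = 9
largest Fibonacci ≤ 9 is 8; 9 − 8 = 1
largest Fibonacci ≤ 1 is 1; 1 − 1 = 0
So 132 = 89 + 34 + 8 + 1, with no two terms consecutive in the sequence.

89 + 34 + 8 + 1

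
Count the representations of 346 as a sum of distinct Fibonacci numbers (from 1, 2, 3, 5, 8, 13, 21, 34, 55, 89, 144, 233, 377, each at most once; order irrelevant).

346 = 233+89+21+3 = 233+89+21+2+1 = 233+89+13+8+3 = … (12 more), for 15 in all.

15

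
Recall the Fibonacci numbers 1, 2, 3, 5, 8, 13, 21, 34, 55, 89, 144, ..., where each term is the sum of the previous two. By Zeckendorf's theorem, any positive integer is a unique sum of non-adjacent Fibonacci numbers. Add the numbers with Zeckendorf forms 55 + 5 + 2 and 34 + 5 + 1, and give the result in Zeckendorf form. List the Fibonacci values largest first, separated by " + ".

89 + 13

The two numbers are 62 and 40, so their sum is 102.
Greedy algorithm:
102 − 89 = 13
13 − 13 = 0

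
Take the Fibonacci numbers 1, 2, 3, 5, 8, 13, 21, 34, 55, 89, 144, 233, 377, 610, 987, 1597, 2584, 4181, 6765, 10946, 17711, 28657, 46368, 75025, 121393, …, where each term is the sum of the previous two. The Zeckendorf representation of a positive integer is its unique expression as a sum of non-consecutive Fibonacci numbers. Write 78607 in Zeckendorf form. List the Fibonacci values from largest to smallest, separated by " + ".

largest Fibonacci ≤ 78607 is 75025; 78607 − 75025 = 3582
largest Fibonacci ≤ 3582 is 2584; 3582 − 2584 = 998
largest Fibonacci ≤ 998 is 987; 998 − 987 = 11
largest Fibonacci ≤ 11 is 8; 11 − 8 = 3
largest Fibonacci ≤ 3 is 3; 3 − 3 = 0
So 78607 = 75025 + 2584 + 987 + 8 + 3, with no two terms consecutive in the sequence.

75025 + 2584 + 987 + 8 + 3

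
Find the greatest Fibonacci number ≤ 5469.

4181

4181 ≤ 5469 < 6765, so the largest Fibonacci number not exceeding 5469 is 4181.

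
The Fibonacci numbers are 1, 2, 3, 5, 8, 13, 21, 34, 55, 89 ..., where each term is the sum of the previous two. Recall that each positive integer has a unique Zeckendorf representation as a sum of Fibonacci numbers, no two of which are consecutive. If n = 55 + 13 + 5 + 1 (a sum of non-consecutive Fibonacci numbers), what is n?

74

55 + 13 + 5 + 1 = 74.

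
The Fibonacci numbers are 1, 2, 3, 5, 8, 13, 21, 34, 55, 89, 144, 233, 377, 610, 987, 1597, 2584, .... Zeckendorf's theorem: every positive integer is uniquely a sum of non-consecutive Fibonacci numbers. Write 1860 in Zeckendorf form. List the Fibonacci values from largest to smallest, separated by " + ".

1597 + 233 + 21 + 8 + 1

Greedily peel off the largest Fibonacci term at each step:
subtract 1597 from 1860: 263 remains
subtract 233 from 263: 30 remains
subtract 21 from 30: 9 remains
subtract 8 from 9: 1 remains
subtract 1 from 1: 0 remains
So 1860 = 1597 + 233 + 21 + 8 + 1, with no two terms consecutive in the sequence.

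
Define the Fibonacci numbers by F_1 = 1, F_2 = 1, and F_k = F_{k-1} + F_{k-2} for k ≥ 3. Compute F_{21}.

Iterating the recurrence up to F_{14} = 377 and F_{13} = 233:
F_{15} = F_{14} + F_{13} = 377 + 233 = 610
F_{16} = F_{15} + F_{14} = 610 + 377 = 987
F_{17} = F_{16} + F_{15} = 987 + 610 = 1597
F_{18} = F_{17} + F_{16} = 1597 + 987 = 2584
F_{19} = F_{18} + F_{17} = 2584 + 1597 = 4181
F_{20} = F_{19} + F_{18} = 4181 + 2584 = 6765
F_{21} = F_{20} + F_{19} = 6765 + 4181 = 10946

10946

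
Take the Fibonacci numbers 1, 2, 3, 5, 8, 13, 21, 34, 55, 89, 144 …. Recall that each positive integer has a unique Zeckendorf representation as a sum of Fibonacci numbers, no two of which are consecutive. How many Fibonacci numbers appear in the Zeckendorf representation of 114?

4

take 89 (≤ 114); 114 − 89 = 25
take 21 (≤ 25); 25 − 21 = 4
take 3 (≤ 4); 4 − 3 = 1
take 1 (≤ 1); 1 − 1 = 0
114 = 89 + 21 + 3 + 1, which has 4 terms.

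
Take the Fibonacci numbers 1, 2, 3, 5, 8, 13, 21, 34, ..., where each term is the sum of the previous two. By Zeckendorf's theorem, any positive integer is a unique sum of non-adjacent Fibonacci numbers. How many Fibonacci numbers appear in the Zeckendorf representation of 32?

32: greatest Fibonacci not exceeding it is 21, leaving 11
11: greatest Fibonacci not exceeding it is 8, leaving 3
3: greatest Fibonacci not exceeding it is 3, leaving 0
32 = 21 + 8 + 3, which has 3 terms.

3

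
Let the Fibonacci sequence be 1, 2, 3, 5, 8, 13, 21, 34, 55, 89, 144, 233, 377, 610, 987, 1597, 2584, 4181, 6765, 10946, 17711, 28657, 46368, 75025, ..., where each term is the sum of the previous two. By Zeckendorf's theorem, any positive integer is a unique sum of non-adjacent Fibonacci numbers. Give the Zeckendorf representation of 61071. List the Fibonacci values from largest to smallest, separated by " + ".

46368 + 10946 + 2584 + 987 + 144 + 34 + 8

Repeatedly subtract the largest Fibonacci number that fits:
largest Fibonacci ≤ 61071 is 46368; 61071 − 46368 = 14703
largest Fibonacci ≤ 14703 is 10946; 14703 − 10946 = 3757
largest Fibonacci ≤ 3757 is 2584; 3757 − 2584 = 1173
largest Fibonacci ≤ 1173 is 987; 1173 − 987 = 186
largest Fibonacci ≤ 186 is 144; 186 − 144 = 42
largest Fibonacci ≤ 42 is 34; 42 − 34 = 8
largest Fibonacci ≤ 8 is 8; 8 − 8 = 0
So 61071 = 46368 + 10946 + 2584 + 987 + 144 + 34 + 8, with no two terms consecutive in the sequence.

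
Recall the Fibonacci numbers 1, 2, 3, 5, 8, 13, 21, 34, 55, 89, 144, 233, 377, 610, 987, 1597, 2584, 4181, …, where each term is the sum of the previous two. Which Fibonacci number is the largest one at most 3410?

2584 ≤ 3410 < 4181, so the largest Fibonacci number not exceeding 3410 is 2584.

2584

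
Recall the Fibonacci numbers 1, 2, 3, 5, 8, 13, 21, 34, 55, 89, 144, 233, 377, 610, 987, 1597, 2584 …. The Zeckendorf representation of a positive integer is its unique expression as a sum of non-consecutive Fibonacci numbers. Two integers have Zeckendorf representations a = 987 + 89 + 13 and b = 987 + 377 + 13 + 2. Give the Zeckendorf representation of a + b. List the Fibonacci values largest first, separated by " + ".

The two numbers are 1089 and 1379, so their sum is 2468.
2468 − 1597 = 871
871 − 610 = 261
261 − 233 = 28
28 − 21 = 7
7 − 5 = 2
2 − 2 = 0

1597 + 610 + 233 + 21 + 5 + 2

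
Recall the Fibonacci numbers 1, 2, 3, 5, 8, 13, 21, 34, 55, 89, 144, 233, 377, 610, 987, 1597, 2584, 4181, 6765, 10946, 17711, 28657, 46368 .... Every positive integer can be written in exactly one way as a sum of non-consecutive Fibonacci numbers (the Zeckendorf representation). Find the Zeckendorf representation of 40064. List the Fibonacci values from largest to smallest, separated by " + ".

take 28657 (≤ 40064); 40064 − 28657 = 11407
take 10946 (≤ 11407); 11407 − 10946 = 461
take 377 (≤ 461); 461 − 377 = 84
take 55 (≤ 84); 84 − 55 = 29
take 21 (≤ 29); 29 − 21 = 8
take 8 (≤ 8); 8 − 8 = 0
So 40064 = 28657 + 10946 + 377 + 55 + 21 + 8, with no two terms consecutive in the sequence.

28657 + 10946 + 377 + 55 + 21 + 8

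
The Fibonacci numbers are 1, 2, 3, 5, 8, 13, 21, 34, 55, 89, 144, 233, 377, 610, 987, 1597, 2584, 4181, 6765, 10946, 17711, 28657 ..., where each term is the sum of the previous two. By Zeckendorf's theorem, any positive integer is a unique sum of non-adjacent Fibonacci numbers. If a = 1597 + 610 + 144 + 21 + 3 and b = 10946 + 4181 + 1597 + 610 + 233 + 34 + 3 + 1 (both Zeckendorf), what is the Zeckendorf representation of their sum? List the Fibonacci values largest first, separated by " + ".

17711 + 1597 + 610 + 55 + 5 + 2

The two numbers are 2375 and 17605, so their sum is 19980.
largest Fibonacci ≤ 19980 is 17711; 19980 − 17711 = 2269
largest Fibonacci ≤ 2269 is 1597; 2269 − 1597 = 672
largest Fibonacci ≤ 672 is 610; 672 − 610 = 62
largest Fibonacci ≤ 62 is 55; 62 − 55 = 7
largest Fibonacci ≤ 7 is 5; 7 − 5 = 2
largest Fibonacci ≤ 2 is 2; 2 − 2 = 0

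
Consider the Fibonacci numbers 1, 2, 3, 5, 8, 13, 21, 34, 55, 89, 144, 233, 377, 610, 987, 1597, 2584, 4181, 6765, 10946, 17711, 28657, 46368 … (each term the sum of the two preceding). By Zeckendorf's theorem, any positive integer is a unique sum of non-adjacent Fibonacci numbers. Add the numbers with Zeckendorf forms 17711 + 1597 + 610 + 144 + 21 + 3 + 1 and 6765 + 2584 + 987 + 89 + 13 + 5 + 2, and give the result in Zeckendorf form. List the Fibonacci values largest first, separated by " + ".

The two numbers are 20087 and 10445, so their sum is 30532.
30532 − 28657 = 1875
1875 − 1597 = 278
278 − 233 = 45
45 − 34 = 11
11 − 8 = 3
3 − 3 = 0

28657 + 1597 + 233 + 34 + 8 + 3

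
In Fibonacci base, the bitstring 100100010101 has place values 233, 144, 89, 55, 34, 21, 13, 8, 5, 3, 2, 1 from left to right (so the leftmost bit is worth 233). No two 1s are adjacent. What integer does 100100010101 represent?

Summing the place values of the 1 bits: 233 + 55 + 8 + 3 + 1 = 300.

300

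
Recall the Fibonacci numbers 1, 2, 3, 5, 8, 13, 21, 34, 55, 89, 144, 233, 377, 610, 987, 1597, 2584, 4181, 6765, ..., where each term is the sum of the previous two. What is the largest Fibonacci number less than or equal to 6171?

4181 ≤ 6171 < 6765, so the largest Fibonacci number not exceeding 6171 is 4181.

4181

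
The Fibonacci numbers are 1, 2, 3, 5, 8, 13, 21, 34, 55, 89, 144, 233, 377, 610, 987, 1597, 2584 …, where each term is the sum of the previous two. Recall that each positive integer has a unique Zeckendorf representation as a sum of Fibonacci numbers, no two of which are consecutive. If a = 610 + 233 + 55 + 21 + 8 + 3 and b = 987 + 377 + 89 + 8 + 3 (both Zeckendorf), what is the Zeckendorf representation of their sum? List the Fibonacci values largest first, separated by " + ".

The two numbers are 930 and 1464, so their sum is 2394.
Greedily peel off the largest Fibonacci term at each step:
take 1597 (≤ 2394); 2394 − 1597 = 797
take 610 (≤ 797); 797 − 610 = 187
take 144 (≤ 187); 187 − 144 = 43
take 34 (≤ 43); 43 − 34 = 9
take 8 (≤ 9); 9 − 8 = 1
take 1 (≤ 1); 1 − 1 = 0

1597 + 610 + 144 + 34 + 8 + 1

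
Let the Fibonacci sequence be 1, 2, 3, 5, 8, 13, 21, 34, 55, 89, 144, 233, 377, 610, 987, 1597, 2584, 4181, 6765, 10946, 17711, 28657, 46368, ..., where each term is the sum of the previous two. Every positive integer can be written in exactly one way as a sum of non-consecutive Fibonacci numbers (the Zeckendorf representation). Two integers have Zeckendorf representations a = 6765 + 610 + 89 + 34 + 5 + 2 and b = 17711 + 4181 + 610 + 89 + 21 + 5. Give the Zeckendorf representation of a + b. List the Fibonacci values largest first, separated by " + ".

The two numbers are 7505 and 22617, so their sum is 30122.
largest Fibonacci ≤ 30122 is 28657; 30122 − 28657 = 1465
largest Fibonacci ≤ 1465 is 987; 1465 − 987 = 478
largest Fibonacci ≤ 478 is 377; 478 − 377 = 101
largest Fibonacci ≤ 101 is 89; 101 − 89 = 12
largest Fibonacci ≤ 12 is 8; 12 − 8 = 4
largest Fibonacci ≤ 4 is 3; 4 − 3 = 1
largest Fibonacci ≤ 1 is 1; 1 − 1 = 0

28657 + 987 + 377 + 89 + 8 + 3 + 1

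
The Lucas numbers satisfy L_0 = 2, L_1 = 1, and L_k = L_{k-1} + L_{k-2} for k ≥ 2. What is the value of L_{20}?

15127

Iterating the recurrence up to L_{13} = 521 and L_{12} = 322:
L_{14} = L_{13} + L_{12} = 521 + 322 = 843
L_{15} = L_{14} + L_{13} = 843 + 521 = 1364
L_{16} = L_{15} + L_{14} = 1364 + 843 = 2207
L_{17} = L_{16} + L_{15} = 2207 + 1364 = 3571
L_{18} = L_{17} + L_{16} = 3571 + 2207 = 5778
L_{19} = L_{18} + L_{17} = 5778 + 3571 = 9349
L_{20} = L_{19} + L_{18} = 9349 + 5778 = 15127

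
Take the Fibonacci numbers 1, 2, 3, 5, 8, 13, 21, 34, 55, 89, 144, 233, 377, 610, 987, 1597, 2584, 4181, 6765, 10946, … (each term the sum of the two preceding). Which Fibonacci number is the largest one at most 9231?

6765

6765 ≤ 9231 < 10946, so the largest Fibonacci number not exceeding 9231 is 6765.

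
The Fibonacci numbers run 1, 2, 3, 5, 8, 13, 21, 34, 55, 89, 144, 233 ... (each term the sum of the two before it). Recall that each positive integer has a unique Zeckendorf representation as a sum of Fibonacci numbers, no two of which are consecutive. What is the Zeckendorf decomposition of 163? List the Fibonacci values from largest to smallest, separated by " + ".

144 ≤ 163 < 233, so take 144; remainder 19
13 ≤ 19 < 21, so take 13; remainder 6
5 ≤ 6 < 8, so take 5; remainder 1
1 ≤ 1 < 2, so take 1; remainder 0
So 163 = 144 + 13 + 5 + 1, with no two terms consecutive in the sequence.

144 + 13 + 5 + 1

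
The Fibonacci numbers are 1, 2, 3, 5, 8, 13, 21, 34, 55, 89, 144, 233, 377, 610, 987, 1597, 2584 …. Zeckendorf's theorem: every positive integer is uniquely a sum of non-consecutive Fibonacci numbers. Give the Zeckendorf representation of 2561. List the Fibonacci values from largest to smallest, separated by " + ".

2561: greatest Fibonacci not exceeding it is 1597, leaving 964
964: greatest Fibonacci not exceeding it is 610, leaving 354
354: greatest Fibonacci not exceeding it is 233, leaving 121
121: greatest Fibonacci not exceeding it is 89, leaving 32
32: greatest Fibonacci not exceeding it is 21, leaving 11
11: greatest Fibonacci not exceeding it is 8, leaving 3
3: greatest Fibonacci not exceeding it is 3, leaving 0
So 2561 = 1597 + 610 + 233 + 89 + 21 + 8 + 3, with no two terms consecutive in the sequence.

1597 + 610 + 233 + 89 + 21 + 8 + 3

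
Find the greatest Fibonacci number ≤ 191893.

121393 ≤ 191893 < 196418, so the largest Fibonacci number not exceeding 191893 is 121393.

121393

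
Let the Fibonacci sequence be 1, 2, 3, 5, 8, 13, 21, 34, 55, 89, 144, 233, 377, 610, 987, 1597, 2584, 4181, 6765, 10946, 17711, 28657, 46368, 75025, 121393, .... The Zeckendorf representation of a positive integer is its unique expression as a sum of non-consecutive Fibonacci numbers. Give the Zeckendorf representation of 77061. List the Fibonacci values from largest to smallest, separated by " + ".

75025 + 1597 + 377 + 55 + 5 + 2

77061: greatest Fibonacci not exceeding it is 75025, leaving 2036
2036: greatest Fibonacci not exceeding it is 1597, leaving 439
439: greatest Fibonacci not exceeding it is 377, leaving 62
62: greatest Fibonacci not exceeding it is 55, leaving 7
7: greatest Fibonacci not exceeding it is 5, leaving 2
2: greatest Fibonacci not exceeding it is 2, leaving 0
So 77061 = 75025 + 1597 + 377 + 55 + 5 + 2, with no two terms consecutive in the sequence.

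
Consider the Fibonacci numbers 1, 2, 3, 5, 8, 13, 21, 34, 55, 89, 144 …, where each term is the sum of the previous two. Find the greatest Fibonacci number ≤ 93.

89 ≤ 93 < 144, so the largest Fibonacci number not exceeding 93 is 89.

89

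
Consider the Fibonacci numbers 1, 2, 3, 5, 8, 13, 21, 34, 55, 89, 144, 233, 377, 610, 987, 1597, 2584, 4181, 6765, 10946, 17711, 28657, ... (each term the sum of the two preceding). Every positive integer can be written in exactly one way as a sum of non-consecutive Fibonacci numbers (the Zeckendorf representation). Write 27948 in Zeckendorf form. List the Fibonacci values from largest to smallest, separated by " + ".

Repeatedly subtract the largest Fibonacci number that fits:
17711 ≤ 27948 < 28657, so take 17711; remainder 10237
6765 ≤ 10237 < 10946, so take 6765; remainder 3472
2584 ≤ 3472 < 4181, so take 2584; remainder 888
610 ≤ 888 < 987, so take 610; remainder 278
233 ≤ 278 < 377, so take 233; remainder 45
34 ≤ 45 < 55, so take 34; remainder 11
8 ≤ 11 < 13, so take 8; remainder 3
3 ≤ 3 < 5, so take 3; remainder 0
So 27948 = 17711 + 6765 + 2584 + 610 + 233 + 34 + 8 + 3, with no two terms consecutive in the sequence.

17711 + 6765 + 2584 + 610 + 233 + 34 + 8 + 3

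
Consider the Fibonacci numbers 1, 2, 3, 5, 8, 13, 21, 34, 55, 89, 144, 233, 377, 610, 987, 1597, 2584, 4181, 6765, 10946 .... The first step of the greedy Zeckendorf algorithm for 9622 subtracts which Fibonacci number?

6765

6765 ≤ 9622 < 10946, so the largest Fibonacci number not exceeding 9622 is 6765.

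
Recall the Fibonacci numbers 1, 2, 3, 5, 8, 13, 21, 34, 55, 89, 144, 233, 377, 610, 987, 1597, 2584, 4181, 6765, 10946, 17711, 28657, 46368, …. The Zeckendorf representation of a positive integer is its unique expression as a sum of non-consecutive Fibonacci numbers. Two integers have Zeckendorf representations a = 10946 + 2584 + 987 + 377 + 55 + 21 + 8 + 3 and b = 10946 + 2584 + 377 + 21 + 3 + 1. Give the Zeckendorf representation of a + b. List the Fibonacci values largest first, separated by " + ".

28657 + 233 + 21 + 2

The two numbers are 14981 and 13932, so their sum is 28913.
28913: greatest Fibonacci not exceeding it is 28657, leaving 256
256: greatest Fibonacci not exceeding it is 233, leaving 23
23: greatest Fibonacci not exceeding it is 21, leaving 2
2: greatest Fibonacci not exceeding it is 2, leaving 0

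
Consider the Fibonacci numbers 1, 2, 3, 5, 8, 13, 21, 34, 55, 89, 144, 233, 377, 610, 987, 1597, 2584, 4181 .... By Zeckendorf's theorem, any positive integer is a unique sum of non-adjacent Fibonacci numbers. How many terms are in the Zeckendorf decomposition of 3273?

5

2584 ≤ 3273 < 4181, so take 2584; remainder 689
610 ≤ 689 < 987, so take 610; remainder 79
55 ≤ 79 < 89, so take 55; remainder 24
21 ≤ 24 < 34, so take 21; remainder 3
3 ≤ 3 < 5, so take 3; remainder 0
3273 = 2584 + 610 + 55 + 21 + 3, which has 5 terms.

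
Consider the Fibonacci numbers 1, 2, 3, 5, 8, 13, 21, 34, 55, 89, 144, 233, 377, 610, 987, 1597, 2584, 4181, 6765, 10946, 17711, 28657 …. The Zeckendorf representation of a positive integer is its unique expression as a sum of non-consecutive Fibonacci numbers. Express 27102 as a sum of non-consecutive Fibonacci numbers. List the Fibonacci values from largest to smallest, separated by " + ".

17711 + 6765 + 2584 + 34 + 8

Greedily peel off the largest Fibonacci term at each step:
subtract 17711 from 27102: 9391 remains
subtract 6765 from 9391: 2626 remains
subtract 2584 from 2626: 42 remains
subtract 34 from 42: 8 remains
subtract 8 from 8: 0 remains
So 27102 = 17711 + 6765 + 2584 + 34 + 8, with no two terms consecutive in the sequence.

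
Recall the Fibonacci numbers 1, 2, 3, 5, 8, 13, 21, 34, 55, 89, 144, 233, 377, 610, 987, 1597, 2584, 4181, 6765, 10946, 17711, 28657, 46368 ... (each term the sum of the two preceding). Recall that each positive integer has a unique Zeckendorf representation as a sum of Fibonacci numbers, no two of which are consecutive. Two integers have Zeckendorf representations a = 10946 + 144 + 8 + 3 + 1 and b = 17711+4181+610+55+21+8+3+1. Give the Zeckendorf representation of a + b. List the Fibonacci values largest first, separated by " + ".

28657 + 4181 + 610 + 233 + 8 + 3

The two numbers are 11102 and 22590, so their sum is 33692.
28657 ≤ 33692 < 46368, so take 28657; remainder 5035
4181 ≤ 5035 < 6765, so take 4181; remainder 854
610 ≤ 854 < 987, so take 610; remainder 244
233 ≤ 244 < 377, so take 233; remainder 11
8 ≤ 11 < 13, so take 8; remainder 3
3 ≤ 3 < 5, so take 3; remainder 0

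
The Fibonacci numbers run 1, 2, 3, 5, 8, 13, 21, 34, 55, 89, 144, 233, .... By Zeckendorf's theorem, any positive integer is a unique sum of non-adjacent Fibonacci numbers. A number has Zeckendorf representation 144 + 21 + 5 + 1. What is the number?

144 + 21 + 5 + 1 = 171.

171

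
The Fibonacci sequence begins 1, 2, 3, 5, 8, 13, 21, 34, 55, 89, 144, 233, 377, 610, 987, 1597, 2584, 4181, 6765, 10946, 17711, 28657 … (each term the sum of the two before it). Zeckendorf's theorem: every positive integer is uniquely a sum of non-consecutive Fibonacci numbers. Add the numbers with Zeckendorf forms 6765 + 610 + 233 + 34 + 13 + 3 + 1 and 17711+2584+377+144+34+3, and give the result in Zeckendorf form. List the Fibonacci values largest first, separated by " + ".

17711 + 6765 + 2584 + 987 + 377 + 55 + 21 + 8 + 3 + 1

The two numbers are 7659 and 20853, so their sum is 28512.
Greedily peel off the largest Fibonacci term at each step:
subtract 17711 from 28512: 10801 remains
subtract 6765 from 10801: 4036 remains
subtract 2584 from 4036: 1452 remains
subtract 987 from 1452: 465 remains
subtract 377 from 465: 88 remains
subtract 55 from 88: 33 remains
subtract 21 from 33: 12 remains
subtract 8 from 12: 4 remains
subtract 3 from 4: 1 remains
subtract 1 from 1: 0 remains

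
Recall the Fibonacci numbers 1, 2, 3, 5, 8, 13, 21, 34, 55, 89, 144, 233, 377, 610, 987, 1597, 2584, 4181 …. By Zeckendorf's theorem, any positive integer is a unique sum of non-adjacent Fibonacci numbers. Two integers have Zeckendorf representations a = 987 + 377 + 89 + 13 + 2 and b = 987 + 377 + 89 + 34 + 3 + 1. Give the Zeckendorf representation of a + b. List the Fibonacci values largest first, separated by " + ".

The two numbers are 1468 and 1491, so their sum is 2959.
2584 ≤ 2959 < 4181, so take 2584; remainder 375
233 ≤ 375 < 377, so take 233; remainder 142
89 ≤ 142 < 144, so take 89; remainder 53
34 ≤ 53 < 55, so take 34; remainder 19
13 ≤ 19 < 21, so take 13; remainder 6
5 ≤ 6 < 8, so take 5; remainder 1
1 ≤ 1 < 2, so take 1; remainder 0

2584 + 233 + 89 + 34 + 13 + 5 + 1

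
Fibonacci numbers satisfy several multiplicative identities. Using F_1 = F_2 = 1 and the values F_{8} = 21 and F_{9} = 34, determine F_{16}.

By the doubling identity F_{2k} = F_k(2F_{k+1} − F_k): F_{16} = 21·(2·34 − 21) = 21·47 = 987.

987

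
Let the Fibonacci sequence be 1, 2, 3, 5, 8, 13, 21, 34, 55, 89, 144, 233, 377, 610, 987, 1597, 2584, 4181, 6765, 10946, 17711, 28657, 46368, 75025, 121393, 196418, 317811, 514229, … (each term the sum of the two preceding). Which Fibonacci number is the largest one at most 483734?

317811 ≤ 483734 < 514229, so the largest Fibonacci number not exceeding 483734 is 317811.

317811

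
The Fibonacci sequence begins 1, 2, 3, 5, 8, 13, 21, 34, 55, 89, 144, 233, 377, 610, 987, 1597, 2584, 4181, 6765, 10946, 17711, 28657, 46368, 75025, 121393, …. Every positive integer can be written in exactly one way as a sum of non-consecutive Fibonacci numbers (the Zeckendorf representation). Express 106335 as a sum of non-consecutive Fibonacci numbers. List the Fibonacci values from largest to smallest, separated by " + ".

Greedily peel off the largest Fibonacci term at each step:
75025 ≤ 106335 < 121393, so take 75025; remainder 31310
28657 ≤ 31310 < 46368, so take 28657; remainder 2653
2584 ≤ 2653 < 4181, so take 2584; remainder 69
55 ≤ 69 < 89, so take 55; remainder 14
13 ≤ 14 < 21, so take 13; remainder 1
1 ≤ 1 < 2, so take 1; remainder 0
So 106335 = 75025 + 28657 + 2584 + 55 + 13 + 1, with no two terms consecutive in the sequence.

75025 + 28657 + 2584 + 55 + 13 + 1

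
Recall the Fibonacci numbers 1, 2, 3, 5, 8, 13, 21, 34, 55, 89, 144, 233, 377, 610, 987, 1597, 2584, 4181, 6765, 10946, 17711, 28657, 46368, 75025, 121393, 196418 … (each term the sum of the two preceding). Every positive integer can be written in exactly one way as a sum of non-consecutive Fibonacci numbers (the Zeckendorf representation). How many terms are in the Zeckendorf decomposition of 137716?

8

Greedily peel off the largest Fibonacci term at each step:
137716 − 121393 = 16323
16323 − 10946 = 5377
5377 − 4181 = 1196
1196 − 987 = 209
209 − 144 = 65
65 − 55 = 10
10 − 8 = 2
2 − 2 = 0
137716 = 121393 + 10946 + 4181 + 987 + 144 + 55 + 8 + 2, which has 8 terms.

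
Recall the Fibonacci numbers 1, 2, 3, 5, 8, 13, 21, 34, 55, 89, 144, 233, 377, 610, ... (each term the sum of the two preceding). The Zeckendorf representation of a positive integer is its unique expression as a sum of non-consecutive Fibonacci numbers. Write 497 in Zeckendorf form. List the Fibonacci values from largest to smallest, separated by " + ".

497 − 377 = 120
120 − 89 = 31
31 − 21 = 10
10 − 8 = 2
2 − 2 = 0
So 497 = 377 + 89 + 21 + 8 + 2, with no two terms consecutive in the sequence.

377 + 89 + 21 + 8 + 2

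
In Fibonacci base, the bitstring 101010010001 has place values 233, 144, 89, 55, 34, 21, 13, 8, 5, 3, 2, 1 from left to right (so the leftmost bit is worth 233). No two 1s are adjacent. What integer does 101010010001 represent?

365

Summing the place values of the 1 bits: 233 + 89 + 34 + 8 + 1 = 365.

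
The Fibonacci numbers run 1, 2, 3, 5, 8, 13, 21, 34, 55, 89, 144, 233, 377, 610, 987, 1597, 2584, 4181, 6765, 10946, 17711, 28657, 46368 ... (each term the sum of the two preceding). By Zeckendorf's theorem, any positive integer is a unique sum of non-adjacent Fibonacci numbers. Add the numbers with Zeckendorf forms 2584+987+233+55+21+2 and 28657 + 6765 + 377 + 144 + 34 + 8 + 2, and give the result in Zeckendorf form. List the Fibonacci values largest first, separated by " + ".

The two numbers are 3882 and 35987, so their sum is 39869.
Greedy algorithm:
28657 ≤ 39869 < 46368, so take 28657; remainder 11212
10946 ≤ 11212 < 17711, so take 10946; remainder 266
233 ≤ 266 < 377, so take 233; remainder 33
21 ≤ 33 < 34, so take 21; remainder 12
8 ≤ 12 < 13, so take 8; remainder 4
3 ≤ 4 < 5, so take 3; remainder 1
1 ≤ 1 < 2, so take 1; remainder 0

28657 + 10946 + 233 + 21 + 8 + 3 + 1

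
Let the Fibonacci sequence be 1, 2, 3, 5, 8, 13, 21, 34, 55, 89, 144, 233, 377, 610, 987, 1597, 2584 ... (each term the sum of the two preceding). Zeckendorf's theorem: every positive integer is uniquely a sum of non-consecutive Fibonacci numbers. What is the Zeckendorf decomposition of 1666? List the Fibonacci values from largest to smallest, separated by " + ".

Greedily peel off the largest Fibonacci term at each step:
1666: greatest Fibonacci not exceeding it is 1597, leaving 69
69: greatest Fibonacci not exceeding it is 55, leaving 14
14: greatest Fibonacci not exceeding it is 13, leaving 1
1: greatest Fibonacci not exceeding it is 1, leaving 0
So 1666 = 1597 + 55 + 13 + 1, with no two terms consecutive in the sequence.

1597 + 55 + 13 + 1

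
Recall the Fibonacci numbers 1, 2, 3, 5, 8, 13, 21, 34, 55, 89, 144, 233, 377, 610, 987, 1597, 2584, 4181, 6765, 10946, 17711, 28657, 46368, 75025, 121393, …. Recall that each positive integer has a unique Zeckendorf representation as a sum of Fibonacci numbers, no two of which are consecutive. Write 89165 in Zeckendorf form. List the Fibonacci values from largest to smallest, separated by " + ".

89165: greatest Fibonacci not exceeding it is 75025, leaving 14140
14140: greatest Fibonacci not exceeding it is 10946, leaving 3194
3194: greatest Fibonacci not exceeding it is 2584, leaving 610
610: greatest Fibonacci not exceeding it is 610, leaving 0
So 89165 = 75025 + 10946 + 2584 + 610, with no two terms consecutive in the sequence.

75025 + 10946 + 2584 + 610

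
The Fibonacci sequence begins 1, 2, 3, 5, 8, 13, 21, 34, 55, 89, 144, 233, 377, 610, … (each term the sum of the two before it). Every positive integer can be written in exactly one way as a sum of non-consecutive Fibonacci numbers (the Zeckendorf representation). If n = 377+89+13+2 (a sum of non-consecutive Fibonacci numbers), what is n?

377+89+13+2 = 481.

481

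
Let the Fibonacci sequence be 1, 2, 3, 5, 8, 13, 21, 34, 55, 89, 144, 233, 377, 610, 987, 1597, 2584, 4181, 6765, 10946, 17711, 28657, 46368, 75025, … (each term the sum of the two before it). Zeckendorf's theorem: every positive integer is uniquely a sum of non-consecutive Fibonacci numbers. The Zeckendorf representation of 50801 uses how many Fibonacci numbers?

50801 − 46368 = 4433
4433 − 4181 = 252
252 − 233 = 19
19 − 13 = 6
6 − 5 = 1
1 − 1 = 0
50801 = 46368 + 4181 + 233 + 13 + 5 + 1, which has 6 terms.

6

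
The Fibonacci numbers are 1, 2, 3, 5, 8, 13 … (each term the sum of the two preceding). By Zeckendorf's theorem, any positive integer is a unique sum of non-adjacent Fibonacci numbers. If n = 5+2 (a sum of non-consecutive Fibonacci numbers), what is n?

7

5+2 = 7.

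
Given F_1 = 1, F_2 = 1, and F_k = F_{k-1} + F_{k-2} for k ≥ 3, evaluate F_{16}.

987

Iterating the recurrence up to F_{9} = 34 and F_{8} = 21:
F_{10} = F_{9} + F_{8} = 34 + 21 = 55
F_{11} = F_{10} + F_{9} = 55 + 34 = 89
F_{12} = F_{11} + F_{10} = 89 + 55 = 144
F_{13} = F_{12} + F_{11} = 144 + 89 = 233
F_{14} = F_{13} + F_{12} = 233 + 144 = 377
F_{15} = F_{14} + F_{13} = 377 + 233 = 610
F_{16} = F_{15} + F_{14} = 610 + 377 = 987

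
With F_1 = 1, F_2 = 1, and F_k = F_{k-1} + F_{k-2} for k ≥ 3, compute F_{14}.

377

Iterating the recurrence up to F_{10} = 55 and F_{9} = 34:
F_{11} = F_{10} + F_{9} = 55 + 34 = 89
F_{12} = F_{11} + F_{10} = 89 + 55 = 144
F_{13} = F_{12} + F_{11} = 144 + 89 = 233
F_{14} = F_{13} + F_{12} = 233 + 144 = 377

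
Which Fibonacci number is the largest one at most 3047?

2584 ≤ 3047 < 4181, so the largest Fibonacci number not exceeding 3047 is 2584.

2584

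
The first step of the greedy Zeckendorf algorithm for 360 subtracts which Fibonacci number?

233 ≤ 360 < 377, so the largest Fibonacci number not exceeding 360 is 233.

233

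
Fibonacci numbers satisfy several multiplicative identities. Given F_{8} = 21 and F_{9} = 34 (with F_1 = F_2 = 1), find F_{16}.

987

By the doubling identity F_{2k} = F_k(2F_{k+1} − F_k): F_{16} = 21·(2·34 − 21) = 21·47 = 987.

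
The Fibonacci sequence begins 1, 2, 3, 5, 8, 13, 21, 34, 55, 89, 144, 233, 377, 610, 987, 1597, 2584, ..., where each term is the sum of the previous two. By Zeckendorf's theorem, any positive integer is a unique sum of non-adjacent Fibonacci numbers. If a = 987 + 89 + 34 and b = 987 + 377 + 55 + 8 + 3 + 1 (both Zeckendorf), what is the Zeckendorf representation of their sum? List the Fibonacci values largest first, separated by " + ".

1597 + 610 + 233 + 89 + 8 + 3 + 1

The two numbers are 1110 and 1431, so their sum is 2541.
subtract 1597 from 2541: 944 remains
subtract 610 from 944: 334 remains
subtract 233 from 334: 101 remains
subtract 89 from 101: 12 remains
subtract 8 from 12: 4 remains
subtract 3 from 4: 1 remains
subtract 1 from 1: 0 remains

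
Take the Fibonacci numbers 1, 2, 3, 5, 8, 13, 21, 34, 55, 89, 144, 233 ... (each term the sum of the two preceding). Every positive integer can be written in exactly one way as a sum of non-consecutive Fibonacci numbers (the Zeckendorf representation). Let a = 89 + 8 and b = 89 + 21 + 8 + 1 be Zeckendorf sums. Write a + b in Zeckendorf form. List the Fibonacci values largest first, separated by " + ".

144 + 55 + 13 + 3 + 1

The two numbers are 97 and 119, so their sum is 216.
Greedy algorithm:
216: greatest Fibonacci not exceeding it is 144, leaving 72
72: greatest Fibonacci not exceeding it is 55, leaving 17
17: greatest Fibonacci not exceeding it is 13, leaving 4
4: greatest Fibonacci not exceeding it is 3, leaving 1
1: greatest Fibonacci not exceeding it is 1, leaving 0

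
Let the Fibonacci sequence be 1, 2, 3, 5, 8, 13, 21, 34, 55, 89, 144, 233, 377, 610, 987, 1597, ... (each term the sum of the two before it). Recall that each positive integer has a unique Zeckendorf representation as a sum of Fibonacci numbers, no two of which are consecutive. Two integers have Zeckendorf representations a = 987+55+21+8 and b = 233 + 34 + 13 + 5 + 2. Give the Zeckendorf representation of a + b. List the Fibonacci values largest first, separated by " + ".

The two numbers are 1071 and 287, so their sum is 1358.
Repeatedly subtract the largest Fibonacci number that fits:
1358: greatest Fibonacci not exceeding it is 987, leaving 371
371: greatest Fibonacci not exceeding it is 233, leaving 138
138: greatest Fibonacci not exceeding it is 89, leaving 49
49: greatest Fibonacci not exceeding it is 34, leaving 15
15: greatest Fibonacci not exceeding it is 13, leaving 2
2: greatest Fibonacci not exceeding it is 2, leaving 0

987 + 233 + 89 + 34 + 13 + 2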